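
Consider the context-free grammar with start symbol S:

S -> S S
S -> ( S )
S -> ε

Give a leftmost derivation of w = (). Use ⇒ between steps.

S ⇒ SS ⇒ SSS ⇒ SSSS ⇒ SSSSS ⇒ SSSSSS ⇒ (S)SSSSS ⇒ ()SSSSS ⇒ ()SSSS ⇒ ()SSS ⇒ ()SS ⇒ ()S ⇒ ()

S ⇒ SS   [S -> S S]
SS ⇒ SSS   [S -> S S]
SSS ⇒ SSSS   [S -> S S]
SSSS ⇒ SSSSS   [S -> S S]
SSSSS ⇒ SSSSSS   [S -> S S]
SSSSSS ⇒ (S)SSSSS   [S -> ( S )]
(S)SSSSS ⇒ ()SSSSS   [S -> ε]
()SSSSS ⇒ ()SSSS   [S -> ε]
()SSSS ⇒ ()SSS   [S -> ε]
()SSS ⇒ ()SS   [S -> ε]
()SS ⇒ ()S   [S -> ε]
()S ⇒ ()   [S -> ε]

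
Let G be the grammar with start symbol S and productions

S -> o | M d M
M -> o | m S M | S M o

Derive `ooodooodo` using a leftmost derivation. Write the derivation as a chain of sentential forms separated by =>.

S => MdM   [S -> M d M]
MdM => SModM   [M -> S M o]
SModM => MdMModM   [S -> M d M]
MdMModM => SModMModM   [M -> S M o]
SModMModM => oModMModM   [S -> o]
oModMModM => ooodMModM   [M -> o]
ooodMModM => ooodoModM   [M -> o]
ooodoModM => ooodooodM   [M -> o]
ooodooodM => ooodooodo   [M -> o]

S=>MdM=>SModM=>MdMModM=>SModMModM=>oModMModM=>ooodMModM=>ooodoModM=>ooodooodM=>ooodooodo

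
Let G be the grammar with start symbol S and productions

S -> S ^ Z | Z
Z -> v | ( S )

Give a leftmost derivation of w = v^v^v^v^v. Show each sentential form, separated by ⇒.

S ⇒ S^Z ⇒ S^Z^Z ⇒ S^Z^Z^Z ⇒ S^Z^Z^Z^Z ⇒ Z^Z^Z^Z^Z ⇒ v^Z^Z^Z^Z ⇒ v^v^Z^Z^Z ⇒ v^v^v^Z^Z ⇒ v^v^v^v^Z ⇒ v^v^v^v^v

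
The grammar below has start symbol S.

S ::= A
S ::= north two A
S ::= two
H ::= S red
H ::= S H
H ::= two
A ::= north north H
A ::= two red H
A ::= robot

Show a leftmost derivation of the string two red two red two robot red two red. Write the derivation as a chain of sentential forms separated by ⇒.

S ⇒ A   [S ::= A]
A ⇒ two red H   [A ::= two red H]
two red H ⇒ two red S H   [H ::= S H]
two red S H ⇒ two red A H   [S ::= A]
two red A H ⇒ two red two red H H   [A ::= two red H]
two red two red H H ⇒ two red two red S H H   [H ::= S H]
two red two red S H H ⇒ two red two red two H H   [S ::= two]
two red two red two H H ⇒ two red two red two S red H   [H ::= S red]
two red two red two S red H ⇒ two red two red two A red H   [S ::= A]
two red two red two A red H ⇒ two red two red two robot red H   [A ::= robot]
two red two red two robot red H ⇒ two red two red two robot red S red   [H ::= S red]
two red two red two robot red S red ⇒ two red two red two robot red two red   [S ::= two]

S ⇒ A ⇒ two red H ⇒ two red S H ⇒ two red A H ⇒ two red two red H H ⇒ two red two red S H H ⇒ two red two red two H H ⇒ two red two red two S red H ⇒ two red two red two A red H ⇒ two red two red two robot red H ⇒ two red two red two robot red S red ⇒ two red two red two robot red two red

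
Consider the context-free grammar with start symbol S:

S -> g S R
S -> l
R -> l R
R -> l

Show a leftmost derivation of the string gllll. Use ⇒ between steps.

S⇒gSR⇒glR⇒gllR⇒glllR⇒gllll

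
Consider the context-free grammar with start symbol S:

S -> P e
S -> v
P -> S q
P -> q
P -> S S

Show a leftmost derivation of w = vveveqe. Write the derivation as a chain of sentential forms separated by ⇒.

S ⇒ Pe   [S -> P e]
Pe ⇒ Sqe   [P -> S q]
Sqe ⇒ Peqe   [S -> P e]
Peqe ⇒ SSeqe   [P -> S S]
SSeqe ⇒ PeSeqe   [S -> P e]
PeSeqe ⇒ SSeSeqe   [P -> S S]
SSeSeqe ⇒ vSeSeqe   [S -> v]
vSeSeqe ⇒ vveSeqe   [S -> v]
vveSeqe ⇒ vveveqe   [S -> v]

S ⇒ Pe ⇒ Sqe ⇒ Peqe ⇒ SSeqe ⇒ PeSeqe ⇒ SSeSeqe ⇒ vSeSeqe ⇒ vveSeqe ⇒ vveveqe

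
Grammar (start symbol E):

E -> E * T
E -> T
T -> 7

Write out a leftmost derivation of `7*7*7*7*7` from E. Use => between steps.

E => E*T   [E -> E * T]
E*T => E*T*T   [E -> E * T]
E*T*T => E*T*T*T   [E -> E * T]
E*T*T*T => E*T*T*T*T   [E -> E * T]
E*T*T*T*T => T*T*T*T*T   [E -> T]
T*T*T*T*T => 7*T*T*T*T   [T -> 7]
7*T*T*T*T => 7*7*T*T*T   [T -> 7]
7*7*T*T*T => 7*7*7*T*T   [T -> 7]
7*7*7*T*T => 7*7*7*7*T   [T -> 7]
7*7*7*7*T => 7*7*7*7*7   [T -> 7]

E => E*T => E*T*T => E*T*T*T => E*T*T*T*T => T*T*T*T*T => 7*T*T*T*T => 7*7*T*T*T => 7*7*7*T*T => 7*7*7*7*T => 7*7*7*7*7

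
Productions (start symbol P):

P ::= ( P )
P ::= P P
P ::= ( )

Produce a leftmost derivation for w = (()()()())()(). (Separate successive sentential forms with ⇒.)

P ⇒ PP   [P ::= P P]
PP ⇒ PPP   [P ::= P P]
PPP ⇒ (P)PP   [P ::= ( P )]
(P)PP ⇒ (PP)PP   [P ::= P P]
(PP)PP ⇒ (PPP)PP   [P ::= P P]
(PPP)PP ⇒ (PPPP)PP   [P ::= P P]
(PPPP)PP ⇒ (()PPP)PP   [P ::= ( )]
(()PPP)PP ⇒ (()()PP)PP   [P ::= ( )]
(()()PP)PP ⇒ (()()()P)PP   [P ::= ( )]
(()()()P)PP ⇒ (()()()())PP   [P ::= ( )]
(()()()())PP ⇒ (()()()())()P   [P ::= ( )]
(()()()())()P ⇒ (()()()())()()   [P ::= ( )]

P⇒PP⇒PPP⇒(P)PP⇒(PP)PP⇒(PPP)PP⇒(PPPP)PP⇒(()PPP)PP⇒(()()PP)PP⇒(()()()P)PP⇒(()()()())PP⇒(()()()())()P⇒(()()()())()()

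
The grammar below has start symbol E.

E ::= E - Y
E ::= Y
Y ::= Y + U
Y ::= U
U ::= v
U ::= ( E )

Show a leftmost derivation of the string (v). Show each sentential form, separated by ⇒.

E ⇒ Y ⇒ U ⇒ (E) ⇒ (Y) ⇒ (U) ⇒ (v)

E ⇒ Y   [E ::= Y]
Y ⇒ U   [Y ::= U]
U ⇒ (E)   [U ::= ( E )]
(E) ⇒ (Y)   [E ::= Y]
(Y) ⇒ (U)   [Y ::= U]
(U) ⇒ (v)   [U ::= v]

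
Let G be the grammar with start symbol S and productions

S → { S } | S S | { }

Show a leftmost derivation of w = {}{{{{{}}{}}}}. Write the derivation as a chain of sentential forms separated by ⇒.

S ⇒ SS   [S → S S]
SS ⇒ {}S   [S → { }]
{}S ⇒ {}{S}   [S → { S }]
{}{S} ⇒ {}{{S}}   [S → { S }]
{}{{S}} ⇒ {}{{{S}}}   [S → { S }]
{}{{{S}}} ⇒ {}{{{SS}}}   [S → S S]
{}{{{SS}}} ⇒ {}{{{{S}S}}}   [S → { S }]
{}{{{{S}S}}} ⇒ {}{{{{{}}S}}}   [S → { }]
{}{{{{{}}S}}} ⇒ {}{{{{{}}{}}}}   [S → { }]

S ⇒ SS ⇒ {}S ⇒ {}{S} ⇒ {}{{S}} ⇒ {}{{{S}}} ⇒ {}{{{SS}}} ⇒ {}{{{{S}S}}} ⇒ {}{{{{{}}S}}} ⇒ {}{{{{{}}{}}}}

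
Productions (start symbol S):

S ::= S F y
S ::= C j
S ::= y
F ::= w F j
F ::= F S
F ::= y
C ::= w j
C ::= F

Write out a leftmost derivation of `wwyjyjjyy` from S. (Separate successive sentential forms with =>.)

S => SFy   [S ::= S F y]
SFy => CjFy   [S ::= C j]
CjFy => FjFy   [C ::= F]
FjFy => wFjjFy   [F ::= w F j]
wFjjFy => wFSjjFy   [F ::= F S]
wFSjjFy => wwFjSjjFy   [F ::= w F j]
wwFjSjjFy => wwyjSjjFy   [F ::= y]
wwyjSjjFy => wwyjyjjFy   [S ::= y]
wwyjyjjFy => wwyjyjjyy   [F ::= y]

S => SFy => CjFy => FjFy => wFjjFy => wFSjjFy => wwFjSjjFy => wwyjSjjFy => wwyjyjjFy => wwyjyjjyy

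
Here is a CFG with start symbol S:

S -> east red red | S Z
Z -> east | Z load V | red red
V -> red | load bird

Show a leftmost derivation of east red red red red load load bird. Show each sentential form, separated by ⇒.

S ⇒ S Z   [S -> S Z]
S Z ⇒ east red red Z   [S -> east red red]
east red red Z ⇒ east red red Z load V   [Z -> Z load V]
east red red Z load V ⇒ east red red red red load V   [Z -> red red]
east red red red red load V ⇒ east red red red red load load bird   [V -> load bird]

S ⇒ S Z ⇒ east red red Z ⇒ east red red Z load V ⇒ east red red red red load V ⇒ east red red red red load load bird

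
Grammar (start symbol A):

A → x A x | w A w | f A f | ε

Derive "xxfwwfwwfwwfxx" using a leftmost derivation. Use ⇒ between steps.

A ⇒ xAx ⇒ xxAxx ⇒ xxfAfxx ⇒ xxfwAwfxx ⇒ xxfwwAwwfxx ⇒ xxfwwfAfwwfxx ⇒ xxfwwfwAwfwwfxx ⇒ xxfwwfwwfwwfxx

A ⇒ xAx   [A → x A x]
xAx ⇒ xxAxx   [A → x A x]
xxAxx ⇒ xxfAfxx   [A → f A f]
xxfAfxx ⇒ xxfwAwfxx   [A → w A w]
xxfwAwfxx ⇒ xxfwwAwwfxx   [A → w A w]
xxfwwAwwfxx ⇒ xxfwwfAfwwfxx   [A → f A f]
xxfwwfAfwwfxx ⇒ xxfwwfwAwfwwfxx   [A → w A w]
xxfwwfwAwfwwfxx ⇒ xxfwwfwwfwwfxx   [A → ε]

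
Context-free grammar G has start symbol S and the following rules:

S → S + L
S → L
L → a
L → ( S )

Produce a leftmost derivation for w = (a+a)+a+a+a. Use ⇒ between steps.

S ⇒ S+L ⇒ S+L+L ⇒ S+L+L+L ⇒ L+L+L+L ⇒ (S)+L+L+L ⇒ (S+L)+L+L+L ⇒ (L+L)+L+L+L ⇒ (a+L)+L+L+L ⇒ (a+a)+L+L+L ⇒ (a+a)+a+L+L ⇒ (a+a)+a+a+L ⇒ (a+a)+a+a+a

S ⇒ S+L   [S → S + L]
S+L ⇒ S+L+L   [S → S + L]
S+L+L ⇒ S+L+L+L   [S → S + L]
S+L+L+L ⇒ L+L+L+L   [S → L]
L+L+L+L ⇒ (S)+L+L+L   [L → ( S )]
(S)+L+L+L ⇒ (S+L)+L+L+L   [S → S + L]
(S+L)+L+L+L ⇒ (L+L)+L+L+L   [S → L]
(L+L)+L+L+L ⇒ (a+L)+L+L+L   [L → a]
(a+L)+L+L+L ⇒ (a+a)+L+L+L   [L → a]
(a+a)+L+L+L ⇒ (a+a)+a+L+L   [L → a]
(a+a)+a+L+L ⇒ (a+a)+a+a+L   [L → a]
(a+a)+a+a+L ⇒ (a+a)+a+a+a   [L → a]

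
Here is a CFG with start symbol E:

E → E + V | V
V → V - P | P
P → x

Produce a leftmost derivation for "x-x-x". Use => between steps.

E=>V=>V-P=>V-P-P=>P-P-P=>x-P-P=>x-x-P=>x-x-x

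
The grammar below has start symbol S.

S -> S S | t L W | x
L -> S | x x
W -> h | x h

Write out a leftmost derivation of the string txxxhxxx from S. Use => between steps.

S => SS => SSS => SSSS => tLWSSS => txxWSSS => txxxhSSS => txxxhxSS => txxxhxxS => txxxhxxx

S => SS   [S -> S S]
SS => SSS   [S -> S S]
SSS => SSSS   [S -> S S]
SSSS => tLWSSS   [S -> t L W]
tLWSSS => txxWSSS   [L -> x x]
txxWSSS => txxxhSSS   [W -> x h]
txxxhSSS => txxxhxSS   [S -> x]
txxxhxSS => txxxhxxS   [S -> x]
txxxhxxS => txxxhxxx   [S -> x]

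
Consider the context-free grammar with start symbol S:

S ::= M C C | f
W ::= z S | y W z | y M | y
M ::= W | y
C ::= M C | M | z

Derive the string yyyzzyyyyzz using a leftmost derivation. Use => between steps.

S => MCC => WCC => yWzCC => yyWzzCC => yyyzzCC => yyyzzMCC => yyyzzWCC => yyyzzyMCC => yyyzzyyCC => yyyzzyyMC => yyyzzyyWC => yyyzzyyyWzC => yyyzzyyyyzC => yyyzzyyyyzz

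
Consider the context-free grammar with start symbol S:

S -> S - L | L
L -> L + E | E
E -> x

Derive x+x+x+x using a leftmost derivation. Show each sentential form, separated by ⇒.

S ⇒ L   [S -> L]
L ⇒ L+E   [L -> L + E]
L+E ⇒ L+E+E   [L -> L + E]
L+E+E ⇒ L+E+E+E   [L -> L + E]
L+E+E+E ⇒ E+E+E+E   [L -> E]
E+E+E+E ⇒ x+E+E+E   [E -> x]
x+E+E+E ⇒ x+x+E+E   [E -> x]
x+x+E+E ⇒ x+x+x+E   [E -> x]
x+x+x+E ⇒ x+x+x+x   [E -> x]

S⇒L⇒L+E⇒L+E+E⇒L+E+E+E⇒E+E+E+E⇒x+E+E+E⇒x+x+E+E⇒x+x+x+E⇒x+x+x+x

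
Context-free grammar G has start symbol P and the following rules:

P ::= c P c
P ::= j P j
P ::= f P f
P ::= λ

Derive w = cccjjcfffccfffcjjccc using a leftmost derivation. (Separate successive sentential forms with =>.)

P => cPc => ccPcc => cccPccc => cccjPjccc => cccjjPjjccc => cccjjcPcjjccc => cccjjcfPfcjjccc => cccjjcffPffcjjccc => cccjjcfffPfffcjjccc => cccjjcfffcPcfffcjjccc => cccjjcfffccfffcjjccc

P => cPc   [P ::= c P c]
cPc => ccPcc   [P ::= c P c]
ccPcc => cccPccc   [P ::= c P c]
cccPccc => cccjPjccc   [P ::= j P j]
cccjPjccc => cccjjPjjccc   [P ::= j P j]
cccjjPjjccc => cccjjcPcjjccc   [P ::= c P c]
cccjjcPcjjccc => cccjjcfPfcjjccc   [P ::= f P f]
cccjjcfPfcjjccc => cccjjcffPffcjjccc   [P ::= f P f]
cccjjcffPffcjjccc => cccjjcfffPfffcjjccc   [P ::= f P f]
cccjjcfffPfffcjjccc => cccjjcfffcPcfffcjjccc   [P ::= c P c]
cccjjcfffcPcfffcjjccc => cccjjcfffccfffcjjccc   [P ::= λ]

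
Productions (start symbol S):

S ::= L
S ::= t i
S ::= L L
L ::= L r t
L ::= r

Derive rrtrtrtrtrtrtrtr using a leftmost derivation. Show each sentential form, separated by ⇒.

S ⇒ LL   [S ::= L L]
LL ⇒ LrtL   [L ::= L r t]
LrtL ⇒ LrtrtL   [L ::= L r t]
LrtrtL ⇒ LrtrtrtL   [L ::= L r t]
LrtrtrtL ⇒ LrtrtrtrtL   [L ::= L r t]
LrtrtrtrtL ⇒ LrtrtrtrtrtL   [L ::= L r t]
LrtrtrtrtrtL ⇒ LrtrtrtrtrtrtL   [L ::= L r t]
LrtrtrtrtrtrtL ⇒ LrtrtrtrtrtrtrtL   [L ::= L r t]
LrtrtrtrtrtrtrtL ⇒ rrtrtrtrtrtrtrtL   [L ::= r]
rrtrtrtrtrtrtrtL ⇒ rrtrtrtrtrtrtrtr   [L ::= r]

S ⇒ LL ⇒ LrtL ⇒ LrtrtL ⇒ LrtrtrtL ⇒ LrtrtrtrtL ⇒ LrtrtrtrtrtL ⇒ LrtrtrtrtrtrtL ⇒ LrtrtrtrtrtrtrtL ⇒ rrtrtrtrtrtrtrtL ⇒ rrtrtrtrtrtrtrtr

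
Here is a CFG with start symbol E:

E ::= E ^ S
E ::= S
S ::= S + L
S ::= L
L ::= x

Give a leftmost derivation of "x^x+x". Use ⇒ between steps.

E ⇒ E^S ⇒ S^S ⇒ L^S ⇒ x^S ⇒ x^S+L ⇒ x^L+L ⇒ x^x+L ⇒ x^x+x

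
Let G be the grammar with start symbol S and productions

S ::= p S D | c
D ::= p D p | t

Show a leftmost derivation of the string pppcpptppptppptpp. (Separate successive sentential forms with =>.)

S => pSD   [S ::= p S D]
pSD => ppSDD   [S ::= p S D]
ppSDD => pppSDDD   [S ::= p S D]
pppSDDD => pppcDDD   [S ::= c]
pppcDDD => pppcpDpDD   [D ::= p D p]
pppcpDpDD => pppcppDppDD   [D ::= p D p]
pppcppDppDD => pppcpptppDD   [D ::= t]
pppcpptppDD => pppcpptpppDpD   [D ::= p D p]
pppcpptpppDpD => pppcpptppptpD   [D ::= t]
pppcpptppptpD => pppcpptppptppDp   [D ::= p D p]
pppcpptppptppDp => pppcpptppptpppDpp   [D ::= p D p]
pppcpptppptpppDpp => pppcpptppptppptpp   [D ::= t]

S => pSD => ppSDD => pppSDDD => pppcDDD => pppcpDpDD => pppcppDppDD => pppcpptppDD => pppcpptpppDpD => pppcpptppptpD => pppcpptppptppDp => pppcpptppptpppDpp => pppcpptppptppptpp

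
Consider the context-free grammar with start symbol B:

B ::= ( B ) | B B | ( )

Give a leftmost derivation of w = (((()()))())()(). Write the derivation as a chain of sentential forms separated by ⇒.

B ⇒ BB   [B ::= B B]
BB ⇒ BBB   [B ::= B B]
BBB ⇒ (B)BB   [B ::= ( B )]
(B)BB ⇒ (BB)BB   [B ::= B B]
(BB)BB ⇒ ((B)B)BB   [B ::= ( B )]
((B)B)BB ⇒ (((B))B)BB   [B ::= ( B )]
(((B))B)BB ⇒ (((BB))B)BB   [B ::= B B]
(((BB))B)BB ⇒ (((()B))B)BB   [B ::= ( )]
(((()B))B)BB ⇒ (((()()))B)BB   [B ::= ( )]
(((()()))B)BB ⇒ (((()()))())BB   [B ::= ( )]
(((()()))())BB ⇒ (((()()))())()B   [B ::= ( )]
(((()()))())()B ⇒ (((()()))())()()   [B ::= ( )]

B⇒BB⇒BBB⇒(B)BB⇒(BB)BB⇒((B)B)BB⇒(((B))B)BB⇒(((BB))B)BB⇒(((()B))B)BB⇒(((()()))B)BB⇒(((()()))())BB⇒(((()()))())()B⇒(((()()))())()()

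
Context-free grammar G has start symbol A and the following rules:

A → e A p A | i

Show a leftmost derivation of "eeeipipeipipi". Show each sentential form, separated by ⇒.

A ⇒ eApA   [A → e A p A]
eApA ⇒ eeApApA   [A → e A p A]
eeApApA ⇒ eeeApApApA   [A → e A p A]
eeeApApApA ⇒ eeeipApApA   [A → i]
eeeipApApA ⇒ eeeipipApA   [A → i]
eeeipipApA ⇒ eeeipipeApApA   [A → e A p A]
eeeipipeApApA ⇒ eeeipipeipApA   [A → i]
eeeipipeipApA ⇒ eeeipipeipipA   [A → i]
eeeipipeipipA ⇒ eeeipipeipipi   [A → i]

A⇒eApA⇒eeApApA⇒eeeApApApA⇒eeeipApApA⇒eeeipipApA⇒eeeipipeApApA⇒eeeipipeipApA⇒eeeipipeipipA⇒eeeipipeipipi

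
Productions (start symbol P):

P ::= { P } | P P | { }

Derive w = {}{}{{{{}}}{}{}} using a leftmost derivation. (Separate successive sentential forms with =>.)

P => PP => {}P => {}PP => {}{}P => {}{}{P} => {}{}{PP} => {}{}{PPP} => {}{}{{P}PP} => {}{}{{{P}}PP} => {}{}{{{{}}}PP} => {}{}{{{{}}}{}P} => {}{}{{{{}}}{}{}}

P => PP   [P ::= P P]
PP => {}P   [P ::= { }]
{}P => {}PP   [P ::= P P]
{}PP => {}{}P   [P ::= { }]
{}{}P => {}{}{P}   [P ::= { P }]
{}{}{P} => {}{}{PP}   [P ::= P P]
{}{}{PP} => {}{}{PPP}   [P ::= P P]
{}{}{PPP} => {}{}{{P}PP}   [P ::= { P }]
{}{}{{P}PP} => {}{}{{{P}}PP}   [P ::= { P }]
{}{}{{{P}}PP} => {}{}{{{{}}}PP}   [P ::= { }]
{}{}{{{{}}}PP} => {}{}{{{{}}}{}P}   [P ::= { }]
{}{}{{{{}}}{}P} => {}{}{{{{}}}{}{}}   [P ::= { }]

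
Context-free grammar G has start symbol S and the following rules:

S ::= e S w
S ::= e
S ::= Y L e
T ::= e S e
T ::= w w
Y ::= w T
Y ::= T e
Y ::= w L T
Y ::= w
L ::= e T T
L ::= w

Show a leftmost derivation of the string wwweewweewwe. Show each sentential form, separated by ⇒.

S ⇒ YLe ⇒ wTLe ⇒ wwwLe ⇒ wwweTTe ⇒ wwweeSeTe ⇒ wwweeYLeeTe ⇒ wwweewLeeTe ⇒ wwweewweeTe ⇒ wwweewweewwe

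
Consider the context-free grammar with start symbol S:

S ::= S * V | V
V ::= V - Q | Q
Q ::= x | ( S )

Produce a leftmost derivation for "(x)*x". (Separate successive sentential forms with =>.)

S => S*V => V*V => Q*V => (S)*V => (V)*V => (Q)*V => (x)*V => (x)*Q => (x)*x

S => S*V   [S ::= S * V]
S*V => V*V   [S ::= V]
V*V => Q*V   [V ::= Q]
Q*V => (S)*V   [Q ::= ( S )]
(S)*V => (V)*V   [S ::= V]
(V)*V => (Q)*V   [V ::= Q]
(Q)*V => (x)*V   [Q ::= x]
(x)*V => (x)*Q   [V ::= Q]
(x)*Q => (x)*x   [Q ::= x]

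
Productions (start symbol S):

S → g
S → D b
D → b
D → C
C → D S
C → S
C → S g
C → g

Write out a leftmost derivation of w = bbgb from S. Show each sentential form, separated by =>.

S=>Db=>Cb=>Sgb=>Dbgb=>bbgb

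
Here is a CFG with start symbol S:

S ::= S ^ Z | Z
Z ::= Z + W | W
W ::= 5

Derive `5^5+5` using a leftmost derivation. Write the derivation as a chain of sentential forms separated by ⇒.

S ⇒ S^Z   [S ::= S ^ Z]
S^Z ⇒ Z^Z   [S ::= Z]
Z^Z ⇒ W^Z   [Z ::= W]
W^Z ⇒ 5^Z   [W ::= 5]
5^Z ⇒ 5^Z+W   [Z ::= Z + W]
5^Z+W ⇒ 5^W+W   [Z ::= W]
5^W+W ⇒ 5^5+W   [W ::= 5]
5^5+W ⇒ 5^5+5   [W ::= 5]

S ⇒ S^Z ⇒ Z^Z ⇒ W^Z ⇒ 5^Z ⇒ 5^Z+W ⇒ 5^W+W ⇒ 5^5+W ⇒ 5^5+5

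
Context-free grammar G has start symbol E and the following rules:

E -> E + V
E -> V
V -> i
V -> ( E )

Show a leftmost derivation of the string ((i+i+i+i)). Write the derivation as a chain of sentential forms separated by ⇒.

E ⇒ V ⇒ (E) ⇒ (V) ⇒ ((E)) ⇒ ((E+V)) ⇒ ((E+V+V)) ⇒ ((E+V+V+V)) ⇒ ((V+V+V+V)) ⇒ ((i+V+V+V)) ⇒ ((i+i+V+V)) ⇒ ((i+i+i+V)) ⇒ ((i+i+i+i))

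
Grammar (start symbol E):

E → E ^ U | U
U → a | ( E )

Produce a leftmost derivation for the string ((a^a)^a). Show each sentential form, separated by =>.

E=>U=>(E)=>(E^U)=>(U^U)=>((E)^U)=>((E^U)^U)=>((U^U)^U)=>((a^U)^U)=>((a^a)^U)=>((a^a)^a)

E => U   [E → U]
U => (E)   [U → ( E )]
(E) => (E^U)   [E → E ^ U]
(E^U) => (U^U)   [E → U]
(U^U) => ((E)^U)   [U → ( E )]
((E)^U) => ((E^U)^U)   [E → E ^ U]
((E^U)^U) => ((U^U)^U)   [E → U]
((U^U)^U) => ((a^U)^U)   [U → a]
((a^U)^U) => ((a^a)^U)   [U → a]
((a^a)^U) => ((a^a)^a)   [U → a]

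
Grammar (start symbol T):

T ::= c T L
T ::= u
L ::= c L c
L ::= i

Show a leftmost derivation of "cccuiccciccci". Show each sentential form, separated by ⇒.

T⇒cTL⇒ccTLL⇒cccTLLL⇒cccuLLL⇒cccuiLL⇒cccuicLcL⇒cccuiccLccL⇒cccuicccLcccL⇒cccuicccicccL⇒cccuiccciccci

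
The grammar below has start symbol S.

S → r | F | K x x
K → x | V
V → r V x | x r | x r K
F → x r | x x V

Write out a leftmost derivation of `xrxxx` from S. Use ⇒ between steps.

S ⇒ Kxx ⇒ Vxx ⇒ xrKxx ⇒ xrxxx

S ⇒ Kxx   [S → K x x]
Kxx ⇒ Vxx   [K → V]
Vxx ⇒ xrKxx   [V → x r K]
xrKxx ⇒ xrxxx   [K → x]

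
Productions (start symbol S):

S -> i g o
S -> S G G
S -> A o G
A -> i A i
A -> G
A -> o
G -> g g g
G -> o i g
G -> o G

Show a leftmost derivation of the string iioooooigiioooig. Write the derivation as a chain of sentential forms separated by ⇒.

S⇒AoG⇒iAioG⇒iiAiioG⇒iiGiioG⇒iioGiioG⇒iiooGiioG⇒iioooGiioG⇒iiooooGiioG⇒iioooooigiioG⇒iioooooigiiooG⇒iioooooigiioooig

S ⇒ AoG   [S -> A o G]
AoG ⇒ iAioG   [A -> i A i]
iAioG ⇒ iiAiioG   [A -> i A i]
iiAiioG ⇒ iiGiioG   [A -> G]
iiGiioG ⇒ iioGiioG   [G -> o G]
iioGiioG ⇒ iiooGiioG   [G -> o G]
iiooGiioG ⇒ iioooGiioG   [G -> o G]
iioooGiioG ⇒ iiooooGiioG   [G -> o G]
iiooooGiioG ⇒ iioooooigiioG   [G -> o i g]
iioooooigiioG ⇒ iioooooigiiooG   [G -> o G]
iioooooigiiooG ⇒ iioooooigiioooig   [G -> o i g]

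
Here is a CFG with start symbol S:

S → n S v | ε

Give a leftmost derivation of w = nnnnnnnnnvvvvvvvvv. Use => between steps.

S=>nSv=>nnSvv=>nnnSvvv=>nnnnSvvvv=>nnnnnSvvvvv=>nnnnnnSvvvvvv=>nnnnnnnSvvvvvvv=>nnnnnnnnSvvvvvvvv=>nnnnnnnnnSvvvvvvvvv=>nnnnnnnnnvvvvvvvvv

S => nSv   [S → n S v]
nSv => nnSvv   [S → n S v]
nnSvv => nnnSvvv   [S → n S v]
nnnSvvv => nnnnSvvvv   [S → n S v]
nnnnSvvvv => nnnnnSvvvvv   [S → n S v]
nnnnnSvvvvv => nnnnnnSvvvvvv   [S → n S v]
nnnnnnSvvvvvv => nnnnnnnSvvvvvvv   [S → n S v]
nnnnnnnSvvvvvvv => nnnnnnnnSvvvvvvvv   [S → n S v]
nnnnnnnnSvvvvvvvv => nnnnnnnnnSvvvvvvvvv   [S → n S v]
nnnnnnnnnSvvvvvvvvv => nnnnnnnnnvvvvvvvvv   [S → ε]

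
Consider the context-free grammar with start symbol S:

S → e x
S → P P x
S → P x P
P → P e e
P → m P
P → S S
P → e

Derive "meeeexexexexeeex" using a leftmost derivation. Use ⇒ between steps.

S ⇒ PPx   [S → P P x]
PPx ⇒ PeePx   [P → P e e]
PeePx ⇒ SSeePx   [P → S S]
SSeePx ⇒ PPxSeePx   [S → P P x]
PPxSeePx ⇒ SSPxSeePx   [P → S S]
SSPxSeePx ⇒ PPxSPxSeePx   [S → P P x]
PPxSPxSeePx ⇒ PeePxSPxSeePx   [P → P e e]
PeePxSPxSeePx ⇒ mPeePxSPxSeePx   [P → m P]
mPeePxSPxSeePx ⇒ meeePxSPxSeePx   [P → e]
meeePxSPxSeePx ⇒ meeeexSPxSeePx   [P → e]
meeeexSPxSeePx ⇒ meeeexexPxSeePx   [S → e x]
meeeexexPxSeePx ⇒ meeeexexexSeePx   [P → e]
meeeexexexSeePx ⇒ meeeexexexexeePx   [S → e x]
meeeexexexexeePx ⇒ meeeexexexexeeex   [P → e]

S ⇒ PPx ⇒ PeePx ⇒ SSeePx ⇒ PPxSeePx ⇒ SSPxSeePx ⇒ PPxSPxSeePx ⇒ PeePxSPxSeePx ⇒ mPeePxSPxSeePx ⇒ meeePxSPxSeePx ⇒ meeeexSPxSeePx ⇒ meeeexexPxSeePx ⇒ meeeexexexSeePx ⇒ meeeexexexexeePx ⇒ meeeexexexexeeex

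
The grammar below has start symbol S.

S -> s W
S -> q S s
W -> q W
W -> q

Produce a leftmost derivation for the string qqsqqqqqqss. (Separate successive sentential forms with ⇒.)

S ⇒ qSs ⇒ qqSss ⇒ qqsWss ⇒ qqsqWss ⇒ qqsqqWss ⇒ qqsqqqWss ⇒ qqsqqqqWss ⇒ qqsqqqqqWss ⇒ qqsqqqqqqss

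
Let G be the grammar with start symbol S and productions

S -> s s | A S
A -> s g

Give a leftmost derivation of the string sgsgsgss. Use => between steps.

S => AS => sgS => sgAS => sgsgS => sgsgAS => sgsgsgS => sgsgsgss

S => AS   [S -> A S]
AS => sgS   [A -> s g]
sgS => sgAS   [S -> A S]
sgAS => sgsgS   [A -> s g]
sgsgS => sgsgAS   [S -> A S]
sgsgAS => sgsgsgS   [A -> s g]
sgsgsgS => sgsgsgss   [S -> s s]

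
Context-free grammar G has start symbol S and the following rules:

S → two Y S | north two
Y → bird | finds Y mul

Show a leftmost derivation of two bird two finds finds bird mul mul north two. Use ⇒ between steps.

S ⇒ two Y S ⇒ two bird S ⇒ two bird two Y S ⇒ two bird two finds Y mul S ⇒ two bird two finds finds Y mul mul S ⇒ two bird two finds finds bird mul mul S ⇒ two bird two finds finds bird mul mul north two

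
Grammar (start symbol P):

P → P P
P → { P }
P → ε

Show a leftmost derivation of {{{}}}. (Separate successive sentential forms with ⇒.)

P ⇒ {P} ⇒ {{P}} ⇒ {{PP}} ⇒ {{{P}P}} ⇒ {{{}P}} ⇒ {{{}}}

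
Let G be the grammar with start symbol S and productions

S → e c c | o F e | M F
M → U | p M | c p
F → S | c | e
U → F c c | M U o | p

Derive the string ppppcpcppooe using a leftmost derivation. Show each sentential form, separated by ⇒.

S ⇒ MF   [S → M F]
MF ⇒ pMF   [M → p M]
pMF ⇒ ppMF   [M → p M]
ppMF ⇒ pppMF   [M → p M]
pppMF ⇒ pppUF   [M → U]
pppUF ⇒ pppMUoF   [U → M U o]
pppMUoF ⇒ ppppMUoF   [M → p M]
ppppMUoF ⇒ ppppcpUoF   [M → c p]
ppppcpUoF ⇒ ppppcpMUooF   [U → M U o]
ppppcpMUooF ⇒ ppppcpcpUooF   [M → c p]
ppppcpcpUooF ⇒ ppppcpcppooF   [U → p]
ppppcpcppooF ⇒ ppppcpcppooe   [F → e]

S⇒MF⇒pMF⇒ppMF⇒pppMF⇒pppUF⇒pppMUoF⇒ppppMUoF⇒ppppcpUoF⇒ppppcpMUooF⇒ppppcpcpUooF⇒ppppcpcppooF⇒ppppcpcppooe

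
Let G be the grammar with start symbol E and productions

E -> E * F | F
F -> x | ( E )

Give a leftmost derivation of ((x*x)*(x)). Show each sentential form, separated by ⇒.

E ⇒ F ⇒ (E) ⇒ (E*F) ⇒ (F*F) ⇒ ((E)*F) ⇒ ((E*F)*F) ⇒ ((F*F)*F) ⇒ ((x*F)*F) ⇒ ((x*x)*F) ⇒ ((x*x)*(E)) ⇒ ((x*x)*(F)) ⇒ ((x*x)*(x))

E ⇒ F   [E -> F]
F ⇒ (E)   [F -> ( E )]
(E) ⇒ (E*F)   [E -> E * F]
(E*F) ⇒ (F*F)   [E -> F]
(F*F) ⇒ ((E)*F)   [F -> ( E )]
((E)*F) ⇒ ((E*F)*F)   [E -> E * F]
((E*F)*F) ⇒ ((F*F)*F)   [E -> F]
((F*F)*F) ⇒ ((x*F)*F)   [F -> x]
((x*F)*F) ⇒ ((x*x)*F)   [F -> x]
((x*x)*F) ⇒ ((x*x)*(E))   [F -> ( E )]
((x*x)*(E)) ⇒ ((x*x)*(F))   [E -> F]
((x*x)*(F)) ⇒ ((x*x)*(x))   [F -> x]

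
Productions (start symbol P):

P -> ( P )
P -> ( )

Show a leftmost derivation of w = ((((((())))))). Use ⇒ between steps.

P ⇒ (P) ⇒ ((P)) ⇒ (((P))) ⇒ ((((P)))) ⇒ (((((P))))) ⇒ ((((((P)))))) ⇒ ((((((()))))))

P ⇒ (P)   [P -> ( P )]
(P) ⇒ ((P))   [P -> ( P )]
((P)) ⇒ (((P)))   [P -> ( P )]
(((P))) ⇒ ((((P))))   [P -> ( P )]
((((P)))) ⇒ (((((P)))))   [P -> ( P )]
(((((P))))) ⇒ ((((((P))))))   [P -> ( P )]
((((((P)))))) ⇒ ((((((()))))))   [P -> ( )]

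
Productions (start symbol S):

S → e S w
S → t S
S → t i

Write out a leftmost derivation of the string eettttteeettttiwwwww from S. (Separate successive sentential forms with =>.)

S => eSw => eeSww => eetSww => eettSww => eetttSww => eettttSww => eetttttSww => eettttteSwww => eettttteeSwwww => eettttteeeSwwwww => eettttteeetSwwwww => eettttteeettSwwwww => eettttteeetttSwwwww => eettttteeettttiwwwww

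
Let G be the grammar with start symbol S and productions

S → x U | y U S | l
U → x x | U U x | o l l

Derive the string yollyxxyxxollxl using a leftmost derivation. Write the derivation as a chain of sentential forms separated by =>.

S => yUS   [S → y U S]
yUS => yollS   [U → o l l]
yollS => yollyUS   [S → y U S]
yollyUS => yollyxxS   [U → x x]
yollyxxS => yollyxxyUS   [S → y U S]
yollyxxyUS => yollyxxyUUxS   [U → U U x]
yollyxxyUUxS => yollyxxyxxUxS   [U → x x]
yollyxxyxxUxS => yollyxxyxxollxS   [U → o l l]
yollyxxyxxollxS => yollyxxyxxollxl   [S → l]

S => yUS => yollS => yollyUS => yollyxxS => yollyxxyUS => yollyxxyUUxS => yollyxxyxxUxS => yollyxxyxxollxS => yollyxxyxxollxl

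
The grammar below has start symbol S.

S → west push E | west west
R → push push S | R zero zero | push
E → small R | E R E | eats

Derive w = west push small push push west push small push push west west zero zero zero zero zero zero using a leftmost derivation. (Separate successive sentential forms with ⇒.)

S ⇒ west push E ⇒ west push small R ⇒ west push small push push S ⇒ west push small push push west push E ⇒ west push small push push west push small R ⇒ west push small push push west push small R zero zero ⇒ west push small push push west push small R zero zero zero zero ⇒ west push small push push west push small R zero zero zero zero zero zero ⇒ west push small push push west push small push push S zero zero zero zero zero zero ⇒ west push small push push west push small push push west west zero zero zero zero zero zero

S ⇒ west push E   [S → west push E]
west push E ⇒ west push small R   [E → small R]
west push small R ⇒ west push small push push S   [R → push push S]
west push small push push S ⇒ west push small push push west push E   [S → west push E]
west push small push push west push E ⇒ west push small push push west push small R   [E → small R]
west push small push push west push small R ⇒ west push small push push west push small R zero zero   [R → R zero zero]
west push small push push west push small R zero zero ⇒ west push small push push west push small R zero zero zero zero   [R → R zero zero]
west push small push push west push small R zero zero zero zero ⇒ west push small push push west push small R zero zero zero zero zero zero   [R → R zero zero]
west push small push push west push small R zero zero zero zero zero zero ⇒ west push small push push west push small push push S zero zero zero zero zero zero   [R → push push S]
west push small push push west push small push push S zero zero zero zero zero zero ⇒ west push small push push west push small push push west west zero zero zero zero zero zero   [S → west west]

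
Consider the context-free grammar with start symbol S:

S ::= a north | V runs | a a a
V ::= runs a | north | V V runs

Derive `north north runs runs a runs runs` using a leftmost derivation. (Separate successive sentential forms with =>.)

S => V runs   [S ::= V runs]
V runs => V V runs runs   [V ::= V V runs]
V V runs runs => V V runs V runs runs   [V ::= V V runs]
V V runs V runs runs => north V runs V runs runs   [V ::= north]
north V runs V runs runs => north north runs V runs runs   [V ::= north]
north north runs V runs runs => north north runs runs a runs runs   [V ::= runs a]

S => V runs => V V runs runs => V V runs V runs runs => north V runs V runs runs => north north runs V runs runs => north north runs runs a runs runs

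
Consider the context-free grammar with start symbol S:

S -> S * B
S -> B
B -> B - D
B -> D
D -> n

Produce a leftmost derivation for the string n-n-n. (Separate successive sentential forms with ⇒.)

S ⇒ B   [S -> B]
B ⇒ B-D   [B -> B - D]
B-D ⇒ B-D-D   [B -> B - D]
B-D-D ⇒ D-D-D   [B -> D]
D-D-D ⇒ n-D-D   [D -> n]
n-D-D ⇒ n-n-D   [D -> n]
n-n-D ⇒ n-n-n   [D -> n]

S ⇒ B ⇒ B-D ⇒ B-D-D ⇒ D-D-D ⇒ n-D-D ⇒ n-n-D ⇒ n-n-n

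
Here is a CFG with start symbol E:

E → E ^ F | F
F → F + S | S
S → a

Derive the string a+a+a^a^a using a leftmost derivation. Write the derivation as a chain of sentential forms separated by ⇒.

E ⇒ E^F   [E → E ^ F]
E^F ⇒ E^F^F   [E → E ^ F]
E^F^F ⇒ F^F^F   [E → F]
F^F^F ⇒ F+S^F^F   [F → F + S]
F+S^F^F ⇒ F+S+S^F^F   [F → F + S]
F+S+S^F^F ⇒ S+S+S^F^F   [F → S]
S+S+S^F^F ⇒ a+S+S^F^F   [S → a]
a+S+S^F^F ⇒ a+a+S^F^F   [S → a]
a+a+S^F^F ⇒ a+a+a^F^F   [S → a]
a+a+a^F^F ⇒ a+a+a^S^F   [F → S]
a+a+a^S^F ⇒ a+a+a^a^F   [S → a]
a+a+a^a^F ⇒ a+a+a^a^S   [F → S]
a+a+a^a^S ⇒ a+a+a^a^a   [S → a]

E⇒E^F⇒E^F^F⇒F^F^F⇒F+S^F^F⇒F+S+S^F^F⇒S+S+S^F^F⇒a+S+S^F^F⇒a+a+S^F^F⇒a+a+a^F^F⇒a+a+a^S^F⇒a+a+a^a^F⇒a+a+a^a^S⇒a+a+a^a^a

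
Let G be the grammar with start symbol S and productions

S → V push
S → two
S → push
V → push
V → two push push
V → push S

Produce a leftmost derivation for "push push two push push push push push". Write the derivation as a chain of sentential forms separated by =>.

S => V push => push S push => push V push push => push push S push push => push push V push push push => push push two push push push push push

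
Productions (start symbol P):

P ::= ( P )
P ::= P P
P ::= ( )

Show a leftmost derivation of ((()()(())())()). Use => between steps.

P => (P)   [P ::= ( P )]
(P) => (PP)   [P ::= P P]
(PP) => ((P)P)   [P ::= ( P )]
((P)P) => ((PP)P)   [P ::= P P]
((PP)P) => ((PPP)P)   [P ::= P P]
((PPP)P) => ((()PP)P)   [P ::= ( )]
((()PP)P) => ((()PPP)P)   [P ::= P P]
((()PPP)P) => ((()()PP)P)   [P ::= ( )]
((()()PP)P) => ((()()(P)P)P)   [P ::= ( P )]
((()()(P)P)P) => ((()()(())P)P)   [P ::= ( )]
((()()(())P)P) => ((()()(())())P)   [P ::= ( )]
((()()(())())P) => ((()()(())())())   [P ::= ( )]

P => (P) => (PP) => ((P)P) => ((PP)P) => ((PPP)P) => ((()PP)P) => ((()PPP)P) => ((()()PP)P) => ((()()(P)P)P) => ((()()(())P)P) => ((()()(())())P) => ((()()(())())())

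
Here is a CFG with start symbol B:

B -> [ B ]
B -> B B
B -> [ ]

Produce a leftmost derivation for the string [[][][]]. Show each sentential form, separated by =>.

B => [B] => [BB] => [BBB] => [[]BB] => [[][]B] => [[][][]]

B => [B]   [B -> [ B ]]
[B] => [BB]   [B -> B B]
[BB] => [BBB]   [B -> B B]
[BBB] => [[]BB]   [B -> [ ]]
[[]BB] => [[][]B]   [B -> [ ]]
[[][]B] => [[][][]]   [B -> [ ]]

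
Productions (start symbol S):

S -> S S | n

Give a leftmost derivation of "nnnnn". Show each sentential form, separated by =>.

S => SS => SSS => SSSS => SSSSS => nSSSS => nnSSS => nnnSS => nnnnS => nnnnn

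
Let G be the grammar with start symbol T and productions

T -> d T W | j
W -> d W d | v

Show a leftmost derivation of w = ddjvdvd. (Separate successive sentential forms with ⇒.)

T⇒dTW⇒ddTWW⇒ddjWW⇒ddjvW⇒ddjvdWd⇒ddjvdvd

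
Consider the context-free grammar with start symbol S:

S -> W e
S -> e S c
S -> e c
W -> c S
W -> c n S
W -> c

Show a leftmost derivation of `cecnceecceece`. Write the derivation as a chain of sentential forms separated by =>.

S=>We=>cSe=>ceSce=>ceWece=>cecnSece=>cecnWeece=>cecncSeece=>cecnceSceece=>cecnceecceece

S => We   [S -> W e]
We => cSe   [W -> c S]
cSe => ceSce   [S -> e S c]
ceSce => ceWece   [S -> W e]
ceWece => cecnSece   [W -> c n S]
cecnSece => cecnWeece   [S -> W e]
cecnWeece => cecncSeece   [W -> c S]
cecncSeece => cecnceSceece   [S -> e S c]
cecnceSceece => cecnceecceece   [S -> e c]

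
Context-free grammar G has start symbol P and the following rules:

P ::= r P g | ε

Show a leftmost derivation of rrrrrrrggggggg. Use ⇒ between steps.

P ⇒ rPg ⇒ rrPgg ⇒ rrrPggg ⇒ rrrrPgggg ⇒ rrrrrPggggg ⇒ rrrrrrPgggggg ⇒ rrrrrrrPggggggg ⇒ rrrrrrrggggggg

P ⇒ rPg   [P ::= r P g]
rPg ⇒ rrPgg   [P ::= r P g]
rrPgg ⇒ rrrPggg   [P ::= r P g]
rrrPggg ⇒ rrrrPgggg   [P ::= r P g]
rrrrPgggg ⇒ rrrrrPggggg   [P ::= r P g]
rrrrrPggggg ⇒ rrrrrrPgggggg   [P ::= r P g]
rrrrrrPgggggg ⇒ rrrrrrrPggggggg   [P ::= r P g]
rrrrrrrPggggggg ⇒ rrrrrrrggggggg   [P ::= ε]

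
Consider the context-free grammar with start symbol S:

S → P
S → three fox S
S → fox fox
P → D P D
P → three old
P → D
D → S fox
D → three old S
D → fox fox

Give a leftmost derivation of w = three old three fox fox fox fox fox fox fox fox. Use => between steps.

S => P => D P D => three old S P D => three old three fox S P D => three old three fox fox fox P D => three old three fox fox fox D D => three old three fox fox fox S fox D => three old three fox fox fox fox fox fox D => three old three fox fox fox fox fox fox fox fox

S => P   [S → P]
P => D P D   [P → D P D]
D P D => three old S P D   [D → three old S]
three old S P D => three old three fox S P D   [S → three fox S]
three old three fox S P D => three old three fox fox fox P D   [S → fox fox]
three old three fox fox fox P D => three old three fox fox fox D D   [P → D]
three old three fox fox fox D D => three old three fox fox fox S fox D   [D → S fox]
three old three fox fox fox S fox D => three old three fox fox fox fox fox fox D   [S → fox fox]
three old three fox fox fox fox fox fox D => three old three fox fox fox fox fox fox fox fox   [D → fox fox]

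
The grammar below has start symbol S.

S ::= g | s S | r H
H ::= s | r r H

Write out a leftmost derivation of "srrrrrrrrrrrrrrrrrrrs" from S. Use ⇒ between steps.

S ⇒ sS   [S ::= s S]
sS ⇒ srH   [S ::= r H]
srH ⇒ srrrH   [H ::= r r H]
srrrH ⇒ srrrrrH   [H ::= r r H]
srrrrrH ⇒ srrrrrrrH   [H ::= r r H]
srrrrrrrH ⇒ srrrrrrrrrH   [H ::= r r H]
srrrrrrrrrH ⇒ srrrrrrrrrrrH   [H ::= r r H]
srrrrrrrrrrrH ⇒ srrrrrrrrrrrrrH   [H ::= r r H]
srrrrrrrrrrrrrH ⇒ srrrrrrrrrrrrrrrH   [H ::= r r H]
srrrrrrrrrrrrrrrH ⇒ srrrrrrrrrrrrrrrrrH   [H ::= r r H]
srrrrrrrrrrrrrrrrrH ⇒ srrrrrrrrrrrrrrrrrrrH   [H ::= r r H]
srrrrrrrrrrrrrrrrrrrH ⇒ srrrrrrrrrrrrrrrrrrrs   [H ::= s]

S⇒sS⇒srH⇒srrrH⇒srrrrrH⇒srrrrrrrH⇒srrrrrrrrrH⇒srrrrrrrrrrrH⇒srrrrrrrrrrrrrH⇒srrrrrrrrrrrrrrrH⇒srrrrrrrrrrrrrrrrrH⇒srrrrrrrrrrrrrrrrrrrH⇒srrrrrrrrrrrrrrrrrrrs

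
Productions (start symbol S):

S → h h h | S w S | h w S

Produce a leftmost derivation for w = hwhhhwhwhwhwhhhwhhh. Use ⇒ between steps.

S ⇒ SwS ⇒ hwSwS ⇒ hwhhhwS ⇒ hwhhhwhwS ⇒ hwhhhwhwhwS ⇒ hwhhhwhwhwhwS ⇒ hwhhhwhwhwhwSwS ⇒ hwhhhwhwhwhwhhhwS ⇒ hwhhhwhwhwhwhhhwhhh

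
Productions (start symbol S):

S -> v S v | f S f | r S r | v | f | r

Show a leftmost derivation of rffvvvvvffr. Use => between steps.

S => rSr   [S -> r S r]
rSr => rfSfr   [S -> f S f]
rfSfr => rffSffr   [S -> f S f]
rffSffr => rffvSvffr   [S -> v S v]
rffvSvffr => rffvvSvvffr   [S -> v S v]
rffvvSvvffr => rffvvvvvffr   [S -> v]

S=>rSr=>rfSfr=>rffSffr=>rffvSvffr=>rffvvSvvffr=>rffvvvvvffr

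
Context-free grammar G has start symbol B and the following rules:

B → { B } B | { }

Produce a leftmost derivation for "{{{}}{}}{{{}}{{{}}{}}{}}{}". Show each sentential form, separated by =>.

B=>{B}B=>{{B}B}B=>{{{}}B}B=>{{{}}{}}B=>{{{}}{}}{B}B=>{{{}}{}}{{B}B}B=>{{{}}{}}{{{}}B}B=>{{{}}{}}{{{}}{B}B}B=>{{{}}{}}{{{}}{{B}B}B}B=>{{{}}{}}{{{}}{{{}}B}B}B=>{{{}}{}}{{{}}{{{}}{}}B}B=>{{{}}{}}{{{}}{{{}}{}}{}}B=>{{{}}{}}{{{}}{{{}}{}}{}}{}

B => {B}B   [B → { B } B]
{B}B => {{B}B}B   [B → { B } B]
{{B}B}B => {{{}}B}B   [B → { }]
{{{}}B}B => {{{}}{}}B   [B → { }]
{{{}}{}}B => {{{}}{}}{B}B   [B → { B } B]
{{{}}{}}{B}B => {{{}}{}}{{B}B}B   [B → { B } B]
{{{}}{}}{{B}B}B => {{{}}{}}{{{}}B}B   [B → { }]
{{{}}{}}{{{}}B}B => {{{}}{}}{{{}}{B}B}B   [B → { B } B]
{{{}}{}}{{{}}{B}B}B => {{{}}{}}{{{}}{{B}B}B}B   [B → { B } B]
{{{}}{}}{{{}}{{B}B}B}B => {{{}}{}}{{{}}{{{}}B}B}B   [B → { }]
{{{}}{}}{{{}}{{{}}B}B}B => {{{}}{}}{{{}}{{{}}{}}B}B   [B → { }]
{{{}}{}}{{{}}{{{}}{}}B}B => {{{}}{}}{{{}}{{{}}{}}{}}B   [B → { }]
{{{}}{}}{{{}}{{{}}{}}{}}B => {{{}}{}}{{{}}{{{}}{}}{}}{}   [B → { }]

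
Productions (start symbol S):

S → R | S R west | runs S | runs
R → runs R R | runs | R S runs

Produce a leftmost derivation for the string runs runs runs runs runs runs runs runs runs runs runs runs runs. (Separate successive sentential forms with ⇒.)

S ⇒ R ⇒ R S runs ⇒ R S runs S runs ⇒ R S runs S runs S runs ⇒ runs R R S runs S runs S runs ⇒ runs runs R R R S runs S runs S runs ⇒ runs runs R S runs R R S runs S runs S runs ⇒ runs runs runs S runs R R S runs S runs S runs ⇒ runs runs runs runs runs R R S runs S runs S runs ⇒ runs runs runs runs runs runs R S runs S runs S runs ⇒ runs runs runs runs runs runs runs S runs S runs S runs ⇒ runs runs runs runs runs runs runs runs runs S runs S runs ⇒ runs runs runs runs runs runs runs runs runs runs runs S runs ⇒ runs runs runs runs runs runs runs runs runs runs runs runs runs

S ⇒ R   [S → R]
R ⇒ R S runs   [R → R S runs]
R S runs ⇒ R S runs S runs   [R → R S runs]
R S runs S runs ⇒ R S runs S runs S runs   [R → R S runs]
R S runs S runs S runs ⇒ runs R R S runs S runs S runs   [R → runs R R]
runs R R S runs S runs S runs ⇒ runs runs R R R S runs S runs S runs   [R → runs R R]
runs runs R R R S runs S runs S runs ⇒ runs runs R S runs R R S runs S runs S runs   [R → R S runs]
runs runs R S runs R R S runs S runs S runs ⇒ runs runs runs S runs R R S runs S runs S runs   [R → runs]
runs runs runs S runs R R S runs S runs S runs ⇒ runs runs runs runs runs R R S runs S runs S runs   [S → runs]
runs runs runs runs runs R R S runs S runs S runs ⇒ runs runs runs runs runs runs R S runs S runs S runs   [R → runs]
runs runs runs runs runs runs R S runs S runs S runs ⇒ runs runs runs runs runs runs runs S runs S runs S runs   [R → runs]
runs runs runs runs runs runs runs S runs S runs S runs ⇒ runs runs runs runs runs runs runs runs runs S runs S runs   [S → runs]
runs runs runs runs runs runs runs runs runs S runs S runs ⇒ runs runs runs runs runs runs runs runs runs runs runs S runs   [S → runs]
runs runs runs runs runs runs runs runs runs runs runs S runs ⇒ runs runs runs runs runs runs runs runs runs runs runs runs runs   [S → runs]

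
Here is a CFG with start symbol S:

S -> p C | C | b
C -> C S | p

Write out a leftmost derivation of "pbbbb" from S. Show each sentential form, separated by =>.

S => C   [S -> C]
C => CS   [C -> C S]
CS => CSS   [C -> C S]
CSS => CSSS   [C -> C S]
CSSS => CSSSS   [C -> C S]
CSSSS => pSSSS   [C -> p]
pSSSS => pbSSS   [S -> b]
pbSSS => pbbSS   [S -> b]
pbbSS => pbbbS   [S -> b]
pbbbS => pbbbb   [S -> b]

S=>C=>CS=>CSS=>CSSS=>CSSSS=>pSSSS=>pbSSS=>pbbSS=>pbbbS=>pbbbb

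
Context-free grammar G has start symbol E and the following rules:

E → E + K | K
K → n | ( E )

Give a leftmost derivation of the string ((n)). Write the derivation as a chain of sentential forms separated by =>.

E => K   [E → K]
K => (E)   [K → ( E )]
(E) => (K)   [E → K]
(K) => ((E))   [K → ( E )]
((E)) => ((K))   [E → K]
((K)) => ((n))   [K → n]

E => K => (E) => (K) => ((E)) => ((K)) => ((n))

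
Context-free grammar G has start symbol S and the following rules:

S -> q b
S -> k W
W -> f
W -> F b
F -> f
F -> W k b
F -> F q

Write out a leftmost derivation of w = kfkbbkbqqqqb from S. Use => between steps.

S => kW => kFb => kFqb => kFqqb => kFqqqb => kFqqqqb => kWkbqqqqb => kFbkbqqqqb => kWkbbkbqqqqb => kfkbbkbqqqqb

S => kW   [S -> k W]
kW => kFb   [W -> F b]
kFb => kFqb   [F -> F q]
kFqb => kFqqb   [F -> F q]
kFqqb => kFqqqb   [F -> F q]
kFqqqb => kFqqqqb   [F -> F q]
kFqqqqb => kWkbqqqqb   [F -> W k b]
kWkbqqqqb => kFbkbqqqqb   [W -> F b]
kFbkbqqqqb => kWkbbkbqqqqb   [F -> W k b]
kWkbbkbqqqqb => kfkbbkbqqqqb   [W -> f]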